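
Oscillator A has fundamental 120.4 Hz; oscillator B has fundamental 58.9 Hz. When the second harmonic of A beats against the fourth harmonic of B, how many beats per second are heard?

Second harmonic of the first: 2·120.4 = 240.8 Hz.
Fourth harmonic of the second: 4·58.9 = 235.6 Hz.
f_beat = |240.8 − 235.6| = 5.2 Hz.

5.2 Hz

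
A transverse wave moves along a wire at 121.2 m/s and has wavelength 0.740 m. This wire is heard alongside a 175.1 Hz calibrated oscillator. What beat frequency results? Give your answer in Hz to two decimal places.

11.32 Hz

Source frequency f = v/λ = 121.2/0.740 = 163.7838 Hz.
f_beat = |163.7838 − 175.1| = 11.32 Hz.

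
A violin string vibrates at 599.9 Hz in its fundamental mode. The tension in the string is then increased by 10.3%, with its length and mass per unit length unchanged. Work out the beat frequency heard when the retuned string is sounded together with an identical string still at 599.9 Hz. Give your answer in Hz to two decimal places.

For a string, f ∝ √T, so the new frequency is 599.9·√1.103 = 630.0378 Hz.
f_beat = |630.0378 − 599.9| = 30.14 Hz.

30.14 Hz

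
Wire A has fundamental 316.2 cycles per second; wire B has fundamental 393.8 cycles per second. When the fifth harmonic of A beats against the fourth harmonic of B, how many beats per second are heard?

Fifth harmonic of the first: 5·316.2 = 1581.0 Hz.
Fourth harmonic of the second: 4·393.8 = 1575.2 Hz.
f_beat = |1581.0 − 1575.2| = 5.8 Hz.

5.8 Hz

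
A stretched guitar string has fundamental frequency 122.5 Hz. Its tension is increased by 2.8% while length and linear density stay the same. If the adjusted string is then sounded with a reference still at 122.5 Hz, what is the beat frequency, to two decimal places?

For a string, f ∝ √T, so the new frequency is 122.5·√1.028 = 124.2032 Hz.
f_beat = |124.2032 − 122.5| = 1.70 Hz.

1.70 Hz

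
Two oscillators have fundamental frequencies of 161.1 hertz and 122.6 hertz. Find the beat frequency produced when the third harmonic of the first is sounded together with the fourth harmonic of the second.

Third harmonic of the first: 3·161.1 = 483.3 Hz.
Fourth harmonic of the second: 4·122.6 = 490.4 Hz.
f_beat = |483.3 − 490.4| = 7.1 Hz.

7.1 Hz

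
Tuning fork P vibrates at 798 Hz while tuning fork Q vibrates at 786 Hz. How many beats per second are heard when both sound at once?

Beats arise from superposition of two nearby frequencies; the beat rate is |f₁ − f₂|.
|798 − 786| = 12 Hz.

12 Hz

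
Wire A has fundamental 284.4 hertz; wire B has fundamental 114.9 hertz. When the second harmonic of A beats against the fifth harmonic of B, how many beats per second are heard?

5.7 Hz

Second harmonic of the first: 2·284.4 = 568.8 Hz.
Fifth harmonic of the second: 5·114.9 = 574.5 Hz.
f_beat = |568.8 − 574.5| = 5.7 Hz.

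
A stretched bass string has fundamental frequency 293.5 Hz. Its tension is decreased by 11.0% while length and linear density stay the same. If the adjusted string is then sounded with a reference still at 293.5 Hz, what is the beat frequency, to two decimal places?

16.61 Hz

For a string, f ∝ √T, so the new frequency is 293.5·√0.890 = 276.8873 Hz.
f_beat = |276.8873 − 293.5| = 16.61 Hz.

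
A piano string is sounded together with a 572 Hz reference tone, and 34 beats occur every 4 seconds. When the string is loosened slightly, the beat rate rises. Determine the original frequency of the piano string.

563.5 Hz

Beat frequency = 34/4 = 8.5 Hz.
|f − 572| = 8.5, so the piano string was at either 563.5 Hz or 580.5 Hz.
Reducing tension lowers a string's frequency; the adjustment lowers the piano string's frequency.
The beat rate rose, so the adjustment moved the piano string further from 572 Hz — it was already below the reference.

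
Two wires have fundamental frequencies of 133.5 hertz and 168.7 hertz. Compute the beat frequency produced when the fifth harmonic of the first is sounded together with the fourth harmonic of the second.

Fifth harmonic of the first: 5·133.5 = 667.5 Hz.
Fourth harmonic of the second: 4·168.7 = 674.8 Hz.
f_beat = |667.5 − 674.8| = 7.3 Hz.

7.3 Hz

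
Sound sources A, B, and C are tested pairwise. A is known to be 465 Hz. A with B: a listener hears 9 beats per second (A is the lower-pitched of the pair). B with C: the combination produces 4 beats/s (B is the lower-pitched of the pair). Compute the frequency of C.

B is above A, so f_B = 465 + 9 = 474 Hz.
C is above B, so f_C = 474 + 4 = 478 Hz.

478 Hz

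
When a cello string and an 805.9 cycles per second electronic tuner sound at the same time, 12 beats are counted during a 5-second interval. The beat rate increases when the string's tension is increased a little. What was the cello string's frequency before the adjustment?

Beat frequency = 12/5 = 2.4 Hz.
|f − 805.9| = 2.4, so the cello string was at either 803.5 Hz or 808.3 Hz.
Higher tension means higher frequency; the adjustment raises the cello string's frequency.
The beat rate rose, so the adjustment moved the cello string further from 805.9 Hz — it was already above the reference.

808.3 Hz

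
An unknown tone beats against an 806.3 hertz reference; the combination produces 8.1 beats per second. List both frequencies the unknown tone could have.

|f − 806.3| = 8.1, so f = 806.3 ± 8.1.

798.2 Hz or 814.4 Hz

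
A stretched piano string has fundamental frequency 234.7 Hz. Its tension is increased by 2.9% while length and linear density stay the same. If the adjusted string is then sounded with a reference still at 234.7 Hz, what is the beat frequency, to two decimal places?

3.38 Hz

For a string, f ∝ √T, so the new frequency is 234.7·√1.029 = 238.0788 Hz.
f_beat = |238.0788 − 234.7| = 3.38 Hz.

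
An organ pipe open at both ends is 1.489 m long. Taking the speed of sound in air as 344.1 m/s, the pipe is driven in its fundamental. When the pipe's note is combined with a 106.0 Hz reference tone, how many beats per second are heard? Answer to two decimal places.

Open pipe: f_n = n·v/(2L) = 1·344.1/(2·1.489) = 115.5473 Hz.
f_beat = |115.5473 − 106.0| = 9.55 Hz.

9.55 Hz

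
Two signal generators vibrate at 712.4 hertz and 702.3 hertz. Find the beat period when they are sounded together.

0.099 s

f_beat = |712.4 − 702.3| = 10.1 Hz.
Beat period T = 1 / f_beat = 1 / 10.1 s.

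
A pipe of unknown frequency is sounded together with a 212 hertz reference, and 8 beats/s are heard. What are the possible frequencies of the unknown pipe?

204 Hz or 220 Hz

|f − 212| = 8, so f = 212 ± 8.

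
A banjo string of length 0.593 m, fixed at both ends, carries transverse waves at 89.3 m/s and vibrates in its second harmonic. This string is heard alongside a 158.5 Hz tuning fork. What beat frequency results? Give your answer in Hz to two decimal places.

7.91 Hz

For a string fixed at both ends, f_n = n·v/(2L) = 2·89.3/(2·0.593) = 150.5902 Hz.
f_beat = |150.5902 − 158.5| = 7.91 Hz.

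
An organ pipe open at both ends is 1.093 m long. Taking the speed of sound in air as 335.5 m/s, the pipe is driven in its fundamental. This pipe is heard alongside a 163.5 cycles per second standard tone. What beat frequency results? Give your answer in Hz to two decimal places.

10.02 Hz

Open pipe: f_n = n·v/(2L) = 1·335.5/(2·1.093) = 153.4767 Hz.
f_beat = |153.4767 − 163.5| = 10.02 Hz.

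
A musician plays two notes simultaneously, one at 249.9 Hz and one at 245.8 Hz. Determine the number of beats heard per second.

4.1 Hz

f_beat = |f₁ − f₂|.
|249.9 − 245.8| = 4.1 Hz.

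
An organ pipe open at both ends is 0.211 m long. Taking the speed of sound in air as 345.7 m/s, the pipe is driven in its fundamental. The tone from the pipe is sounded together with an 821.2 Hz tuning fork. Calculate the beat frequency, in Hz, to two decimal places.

Open pipe: f_n = n·v/(2L) = 1·345.7/(2·0.211) = 819.1943 Hz.
f_beat = |819.1943 − 821.2| = 2.01 Hz.

2.01 Hz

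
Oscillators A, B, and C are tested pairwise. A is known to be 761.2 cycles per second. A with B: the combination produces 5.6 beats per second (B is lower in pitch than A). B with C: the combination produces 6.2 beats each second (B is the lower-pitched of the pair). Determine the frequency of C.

761.8 Hz

B is below A, so f_B = 761.2 − 5.6 = 755.6 Hz.
C is above B, so f_C = 755.6 + 6.2 = 761.8 Hz.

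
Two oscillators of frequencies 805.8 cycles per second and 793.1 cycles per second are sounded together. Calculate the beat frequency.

12.7 Hz

f_beat = |f₁ − f₂|.
|805.8 − 793.1| = 12.7 Hz.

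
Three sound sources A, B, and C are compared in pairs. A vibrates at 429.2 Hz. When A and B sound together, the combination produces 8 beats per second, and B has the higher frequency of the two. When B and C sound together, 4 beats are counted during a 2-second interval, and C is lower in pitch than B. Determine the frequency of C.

B is above A, so f_B = 429.2 + 8 = 437.2 Hz.
B–C: Beat frequency = 4/2 = 2 Hz.
C is below B, so f_C = 437.2 − 2 = 435.2 Hz.

435.2 Hz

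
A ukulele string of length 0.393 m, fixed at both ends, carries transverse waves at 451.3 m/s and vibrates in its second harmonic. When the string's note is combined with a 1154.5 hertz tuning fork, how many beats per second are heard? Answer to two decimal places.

For a string fixed at both ends, f_n = n·v/(2L) = 2·451.3/(2·0.393) = 1148.3461 Hz.
f_beat = |1148.3461 − 1154.5| = 6.15 Hz.

6.15 Hz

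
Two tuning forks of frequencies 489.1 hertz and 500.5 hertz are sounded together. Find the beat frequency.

11.4 Hz

f_beat = |f₁ − f₂|.
|489.1 − 500.5| = 11.4 Hz.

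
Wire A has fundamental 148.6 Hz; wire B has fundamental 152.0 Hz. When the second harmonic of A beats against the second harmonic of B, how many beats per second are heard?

Second harmonic of the first: 2·148.6 = 297.2 Hz.
Second harmonic of the second: 2·152.0 = 304.0 Hz.
f_beat = |297.2 − 304.0| = 6.8 Hz.

6.8 Hz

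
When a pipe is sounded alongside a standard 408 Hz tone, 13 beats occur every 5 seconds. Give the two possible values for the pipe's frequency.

405.4 Hz or 410.6 Hz

Beat frequency = 13/5 = 2.6 Hz.
|f − 408| = 2.6, so f = 408 ± 2.6.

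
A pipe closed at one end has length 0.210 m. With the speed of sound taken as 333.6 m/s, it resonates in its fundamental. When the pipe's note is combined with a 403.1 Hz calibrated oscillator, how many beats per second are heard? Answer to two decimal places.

Closed pipe (odd harmonics): f_n = n·v/(4L) = 1·333.6/(4·0.210) = 397.1429 Hz.
f_beat = |397.1429 − 403.1| = 5.96 Hz.

5.96 Hz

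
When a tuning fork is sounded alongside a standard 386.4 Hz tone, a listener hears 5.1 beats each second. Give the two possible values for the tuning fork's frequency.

|f − 386.4| = 5.1, so f = 386.4 ± 5.1.

381.3 Hz or 391.5 Hz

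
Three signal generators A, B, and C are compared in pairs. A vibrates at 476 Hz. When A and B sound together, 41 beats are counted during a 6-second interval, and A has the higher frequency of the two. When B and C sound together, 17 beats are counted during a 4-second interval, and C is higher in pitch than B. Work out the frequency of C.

A–B: Beat frequency = 41/6 = 6.8333 Hz.
B is below A, so f_B = 476 − 6.8333 = 469.1667 Hz.
B–C: Beat frequency = 17/4 = 4.25 Hz.
C is above B, so f_C = 469.1667 + 4.25 = 473.4167 Hz.

473.4167 Hz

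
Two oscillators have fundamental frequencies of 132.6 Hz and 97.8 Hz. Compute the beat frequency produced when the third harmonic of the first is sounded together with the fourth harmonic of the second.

6.6 Hz

Third harmonic of the first: 3·132.6 = 397.8 Hz.
Fourth harmonic of the second: 4·97.8 = 391.2 Hz.
f_beat = |397.8 − 391.2| = 6.6 Hz.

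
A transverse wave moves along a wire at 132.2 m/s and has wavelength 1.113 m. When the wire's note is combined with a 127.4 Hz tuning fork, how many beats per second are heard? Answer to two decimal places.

8.62 Hz

Source frequency f = v/λ = 132.2/1.113 = 118.7781 Hz.
f_beat = |118.7781 − 127.4| = 8.62 Hz.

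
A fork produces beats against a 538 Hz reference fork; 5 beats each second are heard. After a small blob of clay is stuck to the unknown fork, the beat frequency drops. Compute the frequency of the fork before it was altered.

543 Hz

|f − 538| = 5, so the fork was at either 533 Hz or 543 Hz.
Adding mass to a fork lowers its frequency; the adjustment lowers the fork's frequency.
The beat rate fell, so the adjustment moved the fork toward 538 Hz — it must have started above the reference.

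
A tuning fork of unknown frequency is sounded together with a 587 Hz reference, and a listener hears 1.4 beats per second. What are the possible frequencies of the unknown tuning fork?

585.6 Hz or 588.4 Hz

|f − 587| = 1.4, so f = 587 ± 1.4.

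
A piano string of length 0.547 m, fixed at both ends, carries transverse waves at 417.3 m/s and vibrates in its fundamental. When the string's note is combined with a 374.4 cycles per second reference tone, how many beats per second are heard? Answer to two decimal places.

7.04 Hz

For a string fixed at both ends, f_n = n·v/(2L) = 1·417.3/(2·0.547) = 381.4442 Hz.
f_beat = |381.4442 − 374.4| = 7.04 Hz.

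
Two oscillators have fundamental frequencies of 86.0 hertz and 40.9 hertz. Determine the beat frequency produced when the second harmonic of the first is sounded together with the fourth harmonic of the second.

8.4 Hz

Second harmonic of the first: 2·86.0 = 172.0 Hz.
Fourth harmonic of the second: 4·40.9 = 163.6 Hz.
f_beat = |172.0 − 163.6| = 8.4 Hz.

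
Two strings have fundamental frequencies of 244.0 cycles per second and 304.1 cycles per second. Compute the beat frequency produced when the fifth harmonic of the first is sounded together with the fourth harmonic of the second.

Fifth harmonic of the first: 5·244.0 = 1220.0 Hz.
Fourth harmonic of the second: 4·304.1 = 1216.4 Hz.
f_beat = |1220.0 − 1216.4| = 3.6 Hz.

3.6 Hz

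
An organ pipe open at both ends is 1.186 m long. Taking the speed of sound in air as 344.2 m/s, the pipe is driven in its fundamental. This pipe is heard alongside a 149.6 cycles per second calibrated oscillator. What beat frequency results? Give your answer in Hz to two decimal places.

4.49 Hz

Open pipe: f_n = n·v/(2L) = 1·344.2/(2·1.186) = 145.1096 Hz.
f_beat = |145.1096 − 149.6| = 4.49 Hz.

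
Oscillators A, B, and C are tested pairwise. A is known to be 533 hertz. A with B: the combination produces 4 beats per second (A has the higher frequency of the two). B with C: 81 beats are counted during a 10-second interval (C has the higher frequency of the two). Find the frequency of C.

537.1 Hz

B is below A, so f_B = 533 − 4 = 529 Hz.
B–C: Beat frequency = 81/10 = 8.1 Hz.
C is above B, so f_C = 529 + 8.1 = 537.1 Hz.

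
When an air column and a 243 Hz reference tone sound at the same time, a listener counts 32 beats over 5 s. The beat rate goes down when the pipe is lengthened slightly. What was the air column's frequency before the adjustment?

249.4 Hz

Beat frequency = 32/5 = 6.4 Hz.
|f − 243| = 6.4, so the air column was at either 236.6 Hz or 249.4 Hz.
A longer pipe has a lower fundamental; the adjustment lowers the air column's frequency.
The beat rate fell, so the adjustment moved the air column toward 243 Hz — it must have started above the reference.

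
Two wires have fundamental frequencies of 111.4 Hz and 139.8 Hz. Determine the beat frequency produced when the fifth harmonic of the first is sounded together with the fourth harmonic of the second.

Fifth harmonic of the first: 5·111.4 = 557.0 Hz.
Fourth harmonic of the second: 4·139.8 = 559.2 Hz.
f_beat = |557.0 − 559.2| = 2.2 Hz.

2.2 Hz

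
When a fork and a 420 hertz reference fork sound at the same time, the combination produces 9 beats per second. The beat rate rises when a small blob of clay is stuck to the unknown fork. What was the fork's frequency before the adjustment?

411 Hz

|f − 420| = 9, so the fork was at either 411 Hz or 429 Hz.
Adding mass to a fork lowers its frequency; the adjustment lowers the fork's frequency.
The beat rate rose, so the adjustment moved the fork further from 420 Hz — it was already below the reference.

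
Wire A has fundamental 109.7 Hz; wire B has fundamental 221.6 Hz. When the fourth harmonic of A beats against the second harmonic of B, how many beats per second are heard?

4.4 Hz

Fourth harmonic of the first: 4·109.7 = 438.8 Hz.
Second harmonic of the second: 2·221.6 = 443.2 Hz.
f_beat = |438.8 − 443.2| = 4.4 Hz.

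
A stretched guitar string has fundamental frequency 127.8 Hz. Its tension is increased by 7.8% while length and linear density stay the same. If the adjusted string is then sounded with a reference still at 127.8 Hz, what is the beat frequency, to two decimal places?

4.89 Hz

For a string, f ∝ √T, so the new frequency is 127.8·√1.078 = 132.6906 Hz.
f_beat = |132.6906 − 127.8| = 4.89 Hz.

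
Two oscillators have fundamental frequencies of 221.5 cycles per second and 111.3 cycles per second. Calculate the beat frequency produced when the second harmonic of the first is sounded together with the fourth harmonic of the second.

Second harmonic of the first: 2·221.5 = 443.0 Hz.
Fourth harmonic of the second: 4·111.3 = 445.2 Hz.
f_beat = |443.0 − 445.2| = 2.2 Hz.

2.2 Hz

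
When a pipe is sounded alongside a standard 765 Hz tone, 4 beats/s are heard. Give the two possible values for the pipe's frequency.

|f − 765| = 4, so f = 765 ± 4.

761 Hz or 769 Hz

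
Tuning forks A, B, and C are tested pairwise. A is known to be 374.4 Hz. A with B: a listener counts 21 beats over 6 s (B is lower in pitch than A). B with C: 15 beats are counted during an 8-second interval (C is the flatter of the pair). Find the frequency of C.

A–B: Beat frequency = 21/6 = 3.5 Hz.
B is below A, so f_B = 374.4 − 3.5 = 370.9 Hz.
B–C: Beat frequency = 15/8 = 1.875 Hz.
C is below B, so f_C = 370.9 − 1.875 = 369.025 Hz.

369.025 Hz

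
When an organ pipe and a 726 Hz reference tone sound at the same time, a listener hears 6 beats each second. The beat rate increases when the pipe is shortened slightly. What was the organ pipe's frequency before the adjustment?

|f − 726| = 6, so the organ pipe was at either 720 Hz or 732 Hz.
A shorter pipe has a higher fundamental; the adjustment raises the organ pipe's frequency.
The beat rate rose, so the adjustment moved the organ pipe further from 726 Hz — it was already above the reference.

732 Hz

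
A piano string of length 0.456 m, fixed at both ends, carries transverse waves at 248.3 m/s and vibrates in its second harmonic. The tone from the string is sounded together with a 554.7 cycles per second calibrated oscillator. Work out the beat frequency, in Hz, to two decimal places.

For a string fixed at both ends, f_n = n·v/(2L) = 2·248.3/(2·0.456) = 544.5175 Hz.
f_beat = |544.5175 − 554.7| = 10.18 Hz.

10.18 Hz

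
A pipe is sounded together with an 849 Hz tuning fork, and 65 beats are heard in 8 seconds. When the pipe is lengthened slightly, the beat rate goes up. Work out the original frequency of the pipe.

840.875 Hz

Beat frequency = 65/8 = 8.125 Hz.
|f − 849| = 8.125, so the pipe was at either 840.875 Hz or 857.125 Hz.
A longer pipe has a lower fundamental; the adjustment lowers the pipe's frequency.
The beat rate rose, so the adjustment moved the pipe further from 849 Hz — it was already below the reference.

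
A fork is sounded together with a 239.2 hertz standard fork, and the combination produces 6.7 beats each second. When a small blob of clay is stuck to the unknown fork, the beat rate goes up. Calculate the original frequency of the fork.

|f − 239.2| = 6.7, so the fork was at either 232.5 Hz or 245.9 Hz.
Adding mass to a fork lowers its frequency; the adjustment lowers the fork's frequency.
The beat rate rose, so the adjustment moved the fork further from 239.2 Hz — it was already below the reference.

232.5 Hz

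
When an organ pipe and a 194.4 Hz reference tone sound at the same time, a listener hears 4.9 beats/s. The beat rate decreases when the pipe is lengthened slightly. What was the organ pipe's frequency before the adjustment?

|f − 194.4| = 4.9, so the organ pipe was at either 189.5 Hz or 199.3 Hz.
A longer pipe has a lower fundamental; the adjustment lowers the organ pipe's frequency.
The beat rate fell, so the adjustment moved the organ pipe toward 194.4 Hz — it must have started above the reference.

199.3 Hz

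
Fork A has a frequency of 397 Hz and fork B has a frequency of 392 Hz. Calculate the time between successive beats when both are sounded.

f_beat = |397 − 392| = 5 Hz.
Beat period T = 1 / f_beat = 1 / 5 s.

0.200 s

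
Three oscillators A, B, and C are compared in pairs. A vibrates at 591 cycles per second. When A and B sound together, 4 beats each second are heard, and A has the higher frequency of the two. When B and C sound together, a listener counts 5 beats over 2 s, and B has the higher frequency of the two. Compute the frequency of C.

B is below A, so f_B = 591 − 4 = 587 Hz.
B–C: Beat frequency = 5/2 = 2.5 Hz.
C is below B, so f_C = 587 − 2.5 = 584.5 Hz.

584.5 Hz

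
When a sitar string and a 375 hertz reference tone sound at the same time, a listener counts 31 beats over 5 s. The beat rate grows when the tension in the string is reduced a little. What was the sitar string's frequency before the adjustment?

368.8 Hz

Beat frequency = 31/5 = 6.2 Hz.
|f − 375| = 6.2, so the sitar string was at either 368.8 Hz or 381.2 Hz.
Lower tension means lower frequency; the adjustment lowers the sitar string's frequency.
The beat rate rose, so the adjustment moved the sitar string further from 375 Hz — it was already below the reference.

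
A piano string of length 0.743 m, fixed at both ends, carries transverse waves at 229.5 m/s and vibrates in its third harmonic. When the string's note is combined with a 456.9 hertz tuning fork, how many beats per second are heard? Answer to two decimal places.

For a string fixed at both ends, f_n = n·v/(2L) = 3·229.5/(2·0.743) = 463.3244 Hz.
f_beat = |463.3244 − 456.9| = 6.42 Hz.

6.42 Hz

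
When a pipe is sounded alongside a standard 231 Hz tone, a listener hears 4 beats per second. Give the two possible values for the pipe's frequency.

|f − 231| = 4, so f = 231 ± 4.

227 Hz or 235 Hz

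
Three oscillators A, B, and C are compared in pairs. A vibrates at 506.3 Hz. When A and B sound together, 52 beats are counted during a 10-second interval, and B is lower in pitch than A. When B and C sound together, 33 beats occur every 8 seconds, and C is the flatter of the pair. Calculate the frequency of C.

A–B: Beat frequency = 52/10 = 5.2 Hz.
B is below A, so f_B = 506.3 − 5.2 = 501.1 Hz.
B–C: Beat frequency = 33/8 = 4.125 Hz.
C is below B, so f_C = 501.1 − 4.125 = 496.975 Hz.

496.975 Hz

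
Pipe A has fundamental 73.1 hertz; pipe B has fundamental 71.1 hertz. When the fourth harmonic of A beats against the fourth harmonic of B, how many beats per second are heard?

8.0 Hz

Fourth harmonic of the first: 4·73.1 = 292.4 Hz.
Fourth harmonic of the second: 4·71.1 = 284.4 Hz.
f_beat = |292.4 − 284.4| = 8.0 Hz.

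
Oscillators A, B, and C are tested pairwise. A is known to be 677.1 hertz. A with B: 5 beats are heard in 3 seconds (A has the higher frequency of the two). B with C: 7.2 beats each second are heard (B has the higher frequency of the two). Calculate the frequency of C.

668.2333 Hz

A–B: Beat frequency = 5/3 = 1.6667 Hz.
B is below A, so f_B = 677.1 − 1.6667 = 675.4333 Hz.
C is below B, so f_C = 675.4333 − 7.2 = 668.2333 Hz.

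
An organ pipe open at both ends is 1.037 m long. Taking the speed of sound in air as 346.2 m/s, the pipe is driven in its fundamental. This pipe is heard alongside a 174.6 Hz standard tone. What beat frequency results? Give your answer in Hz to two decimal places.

Open pipe: f_n = n·v/(2L) = 1·346.2/(2·1.037) = 166.9238 Hz.
f_beat = |166.9238 − 174.6| = 7.68 Hz.

7.68 Hz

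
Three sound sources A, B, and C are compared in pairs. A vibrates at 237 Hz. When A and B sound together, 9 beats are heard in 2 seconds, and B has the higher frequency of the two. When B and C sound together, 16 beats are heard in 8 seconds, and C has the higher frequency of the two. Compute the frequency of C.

A–B: Beat frequency = 9/2 = 4.5 Hz.
B is above A, so f_B = 237 + 4.5 = 241.5 Hz.
B–C: Beat frequency = 16/8 = 2 Hz.
C is above B, so f_C = 241.5 + 2 = 243.5 Hz.

243.5 Hz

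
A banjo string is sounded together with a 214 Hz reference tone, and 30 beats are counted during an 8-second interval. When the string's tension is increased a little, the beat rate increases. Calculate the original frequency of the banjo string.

Beat frequency = 30/8 = 3.75 Hz.
|f − 214| = 3.75, so the banjo string was at either 210.25 Hz or 217.75 Hz.
Higher tension means higher frequency; the adjustment raises the banjo string's frequency.
The beat rate rose, so the adjustment moved the banjo string further from 214 Hz — it was already above the reference.

217.75 Hz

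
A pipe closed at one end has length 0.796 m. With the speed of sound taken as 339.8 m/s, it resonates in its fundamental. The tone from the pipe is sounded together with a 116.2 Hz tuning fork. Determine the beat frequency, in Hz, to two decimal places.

Closed pipe (odd harmonics): f_n = n·v/(4L) = 1·339.8/(4·0.796) = 106.7211 Hz.
f_beat = |106.7211 − 116.2| = 9.48 Hz.

9.48 Hz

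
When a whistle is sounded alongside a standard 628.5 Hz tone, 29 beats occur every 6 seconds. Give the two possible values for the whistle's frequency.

623.6667 Hz or 633.3333 Hz

Beat frequency = 29/6 = 4.8333 Hz.
|f − 628.5| = 4.8333, so f = 628.5 ± 4.8333.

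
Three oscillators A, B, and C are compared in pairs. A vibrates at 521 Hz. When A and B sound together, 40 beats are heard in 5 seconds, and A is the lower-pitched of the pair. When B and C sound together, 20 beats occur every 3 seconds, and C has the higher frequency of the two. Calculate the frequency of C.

535.6667 Hz

A–B: Beat frequency = 40/5 = 8 Hz.
B is above A, so f_B = 521 + 8 = 529 Hz.
B–C: Beat frequency = 20/3 = 6.6667 Hz.
C is above B, so f_C = 529 + 6.6667 = 535.6667 Hz.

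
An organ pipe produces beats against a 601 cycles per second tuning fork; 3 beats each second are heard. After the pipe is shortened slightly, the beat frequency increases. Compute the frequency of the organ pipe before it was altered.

604 Hz

|f − 601| = 3, so the organ pipe was at either 598 Hz or 604 Hz.
A shorter pipe has a higher fundamental; the adjustment raises the organ pipe's frequency.
The beat rate rose, so the adjustment moved the organ pipe further from 601 Hz — it was already above the reference.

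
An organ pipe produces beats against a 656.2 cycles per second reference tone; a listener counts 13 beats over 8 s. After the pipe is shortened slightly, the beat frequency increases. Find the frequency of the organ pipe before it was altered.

Beat frequency = 13/8 = 1.625 Hz.
|f − 656.2| = 1.625, so the organ pipe was at either 654.575 Hz or 657.825 Hz.
A shorter pipe has a higher fundamental; the adjustment raises the organ pipe's frequency.
The beat rate rose, so the adjustment moved the organ pipe further from 656.2 Hz — it was already above the reference.

657.825 Hz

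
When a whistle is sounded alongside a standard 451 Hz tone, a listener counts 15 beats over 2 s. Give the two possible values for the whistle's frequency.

443.5 Hz or 458.5 Hz

Beat frequency = 15/2 = 7.5 Hz.
|f − 451| = 7.5, so f = 451 ± 7.5.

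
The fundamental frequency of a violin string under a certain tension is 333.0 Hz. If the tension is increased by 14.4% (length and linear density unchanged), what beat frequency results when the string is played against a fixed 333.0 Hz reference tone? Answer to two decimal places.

23.17 Hz

For a string, f ∝ √T, so the new frequency is 333.0·√1.144 = 356.1699 Hz.
f_beat = |356.1699 − 333.0| = 23.17 Hz.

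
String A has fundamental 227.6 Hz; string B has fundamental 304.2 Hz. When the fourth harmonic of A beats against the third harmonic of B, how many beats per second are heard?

2.2 Hz

Fourth harmonic of the first: 4·227.6 = 910.4 Hz.
Third harmonic of the second: 3·304.2 = 912.6 Hz.
f_beat = |910.4 − 912.6| = 2.2 Hz.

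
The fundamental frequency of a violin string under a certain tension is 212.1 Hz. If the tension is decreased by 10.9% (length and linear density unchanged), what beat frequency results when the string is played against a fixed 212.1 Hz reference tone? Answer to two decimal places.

11.89 Hz

For a string, f ∝ √T, so the new frequency is 212.1·√0.891 = 200.2071 Hz.
f_beat = |200.2071 − 212.1| = 11.89 Hz.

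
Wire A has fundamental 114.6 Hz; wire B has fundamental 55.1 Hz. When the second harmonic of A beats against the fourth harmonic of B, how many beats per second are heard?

Second harmonic of the first: 2·114.6 = 229.2 Hz.
Fourth harmonic of the second: 4·55.1 = 220.4 Hz.
f_beat = |229.2 − 220.4| = 8.8 Hz.

8.8 Hz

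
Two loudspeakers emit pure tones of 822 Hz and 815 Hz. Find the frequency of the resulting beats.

7 Hz

f_beat = |f₁ − f₂|.
|822 − 815| = 7 Hz.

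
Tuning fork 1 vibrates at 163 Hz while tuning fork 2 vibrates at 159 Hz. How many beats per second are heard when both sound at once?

4 Hz

f_beat = |f₁ − f₂|.
|163 − 159| = 4 Hz.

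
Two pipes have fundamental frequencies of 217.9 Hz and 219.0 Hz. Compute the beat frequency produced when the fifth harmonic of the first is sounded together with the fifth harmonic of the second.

5.5 Hz

Fifth harmonic of the first: 5·217.9 = 1089.5 Hz.
Fifth harmonic of the second: 5·219.0 = 1095.0 Hz.
f_beat = |1089.5 − 1095.0| = 5.5 Hz.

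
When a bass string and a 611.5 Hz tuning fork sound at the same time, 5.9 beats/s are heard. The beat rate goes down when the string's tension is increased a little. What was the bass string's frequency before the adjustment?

|f − 611.5| = 5.9, so the bass string was at either 605.6 Hz or 617.4 Hz.
Higher tension means higher frequency; the adjustment raises the bass string's frequency.
The beat rate fell, so the adjustment moved the bass string toward 611.5 Hz — it must have started below the reference.

605.6 Hz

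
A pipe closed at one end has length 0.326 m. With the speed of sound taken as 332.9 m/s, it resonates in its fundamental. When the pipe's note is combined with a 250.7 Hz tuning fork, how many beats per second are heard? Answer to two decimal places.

Closed pipe (odd harmonics): f_n = n·v/(4L) = 1·332.9/(4·0.326) = 255.2914 Hz.
f_beat = |255.2914 − 250.7| = 4.59 Hz.

4.59 Hz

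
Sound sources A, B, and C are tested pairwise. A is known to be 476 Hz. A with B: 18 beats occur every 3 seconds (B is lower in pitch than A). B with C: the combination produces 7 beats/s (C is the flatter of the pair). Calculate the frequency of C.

A–B: Beat frequency = 18/3 = 6 Hz.
B is below A, so f_B = 476 − 6 = 470 Hz.
C is below B, so f_C = 470 − 7 = 463 Hz.

463 Hz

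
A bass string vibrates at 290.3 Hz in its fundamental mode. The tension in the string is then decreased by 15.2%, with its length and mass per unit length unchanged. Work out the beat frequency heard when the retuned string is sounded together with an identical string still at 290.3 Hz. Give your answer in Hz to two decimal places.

22.97 Hz

For a string, f ∝ √T, so the new frequency is 290.3·√0.848 = 267.3283 Hz.
f_beat = |267.3283 − 290.3| = 22.97 Hz.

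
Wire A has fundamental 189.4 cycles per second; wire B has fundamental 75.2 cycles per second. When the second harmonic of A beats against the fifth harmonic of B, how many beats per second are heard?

Second harmonic of the first: 2·189.4 = 378.8 Hz.
Fifth harmonic of the second: 5·75.2 = 376.0 Hz.
f_beat = |378.8 − 376.0| = 2.8 Hz.

2.8 Hz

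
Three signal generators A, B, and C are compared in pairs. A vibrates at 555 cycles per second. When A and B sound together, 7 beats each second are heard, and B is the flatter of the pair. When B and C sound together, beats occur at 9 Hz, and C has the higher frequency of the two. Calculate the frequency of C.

B is below A, so f_B = 555 − 7 = 548 Hz.
C is above B, so f_C = 548 + 9 = 557 Hz.

557 Hz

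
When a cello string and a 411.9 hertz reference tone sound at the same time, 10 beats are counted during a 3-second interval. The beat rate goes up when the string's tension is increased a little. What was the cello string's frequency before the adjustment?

Beat frequency = 10/3 = 3.3333 Hz.
|f − 411.9| = 3.3333, so the cello string was at either 408.5667 Hz or 415.2333 Hz.
Higher tension means higher frequency; the adjustment raises the cello string's frequency.
The beat rate rose, so the adjustment moved the cello string further from 411.9 Hz — it was already above the reference.

415.2333 Hz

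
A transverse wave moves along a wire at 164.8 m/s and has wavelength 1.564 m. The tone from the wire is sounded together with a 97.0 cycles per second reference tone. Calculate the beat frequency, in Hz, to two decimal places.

8.37 Hz

Source frequency f = v/λ = 164.8/1.564 = 105.3708 Hz.
f_beat = |105.3708 − 97.0| = 8.37 Hz.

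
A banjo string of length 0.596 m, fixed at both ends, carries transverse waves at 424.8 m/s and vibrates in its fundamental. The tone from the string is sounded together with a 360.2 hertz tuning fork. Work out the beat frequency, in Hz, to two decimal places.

For a string fixed at both ends, f_n = n·v/(2L) = 1·424.8/(2·0.596) = 356.3758 Hz.
f_beat = |356.3758 − 360.2| = 3.82 Hz.

3.82 Hz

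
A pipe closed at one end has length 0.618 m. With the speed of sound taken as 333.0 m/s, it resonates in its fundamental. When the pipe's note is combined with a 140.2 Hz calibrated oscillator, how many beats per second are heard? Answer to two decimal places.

5.49 Hz

Closed pipe (odd harmonics): f_n = n·v/(4L) = 1·333.0/(4·0.618) = 134.7087 Hz.
f_beat = |134.7087 − 140.2| = 5.49 Hz.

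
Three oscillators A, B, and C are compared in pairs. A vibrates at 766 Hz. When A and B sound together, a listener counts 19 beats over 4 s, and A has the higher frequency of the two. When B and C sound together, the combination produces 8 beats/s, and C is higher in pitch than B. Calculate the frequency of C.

769.25 Hz

A–B: Beat frequency = 19/4 = 4.75 Hz.
B is below A, so f_B = 766 − 4.75 = 761.25 Hz.
C is above B, so f_C = 761.25 + 8 = 769.25 Hz.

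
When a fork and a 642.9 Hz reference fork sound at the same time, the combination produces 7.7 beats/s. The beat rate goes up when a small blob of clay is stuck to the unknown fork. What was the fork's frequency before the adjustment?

|f − 642.9| = 7.7, so the fork was at either 635.2 Hz or 650.6 Hz.
Adding mass to a fork lowers its frequency; the adjustment lowers the fork's frequency.
The beat rate rose, so the adjustment moved the fork further from 642.9 Hz — it was already below the reference.

635.2 Hz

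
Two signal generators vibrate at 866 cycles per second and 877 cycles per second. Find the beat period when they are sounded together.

0.091 s

f_beat = |866 − 877| = 11 Hz.
Beat period T = 1 / f_beat = 1 / 11 s.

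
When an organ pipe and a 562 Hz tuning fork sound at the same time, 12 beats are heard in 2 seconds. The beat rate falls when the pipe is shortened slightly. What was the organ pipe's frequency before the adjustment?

556 Hz

Beat frequency = 12/2 = 6 Hz.
|f − 562| = 6, so the organ pipe was at either 556 Hz or 568 Hz.
A shorter pipe has a higher fundamental; the adjustment raises the organ pipe's frequency.
The beat rate fell, so the adjustment moved the organ pipe toward 562 Hz — it must have started below the reference.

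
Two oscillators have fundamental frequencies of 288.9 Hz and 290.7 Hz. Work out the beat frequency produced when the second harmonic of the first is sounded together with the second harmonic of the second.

Second harmonic of the first: 2·288.9 = 577.8 Hz.
Second harmonic of the second: 2·290.7 = 581.4 Hz.
f_beat = |577.8 − 581.4| = 3.6 Hz.

3.6 Hz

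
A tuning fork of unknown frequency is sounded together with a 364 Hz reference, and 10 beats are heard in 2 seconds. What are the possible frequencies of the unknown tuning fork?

Beat frequency = 10/2 = 5 Hz.
|f − 364| = 5, so f = 364 ± 5.

359 Hz or 369 Hz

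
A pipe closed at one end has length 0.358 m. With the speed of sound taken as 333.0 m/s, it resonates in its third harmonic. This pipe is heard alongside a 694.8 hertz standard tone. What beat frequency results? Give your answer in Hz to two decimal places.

2.83 Hz

Closed pipe (odd harmonics): f_n = n·v/(4L) = 3·333.0/(4·0.358) = 697.6257 Hz.
f_beat = |697.6257 − 694.8| = 2.83 Hz.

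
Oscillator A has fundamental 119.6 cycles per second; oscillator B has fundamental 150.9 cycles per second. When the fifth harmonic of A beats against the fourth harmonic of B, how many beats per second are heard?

5.6 Hz

Fifth harmonic of the first: 5·119.6 = 598.0 Hz.
Fourth harmonic of the second: 4·150.9 = 603.6 Hz.
f_beat = |598.0 − 603.6| = 5.6 Hz.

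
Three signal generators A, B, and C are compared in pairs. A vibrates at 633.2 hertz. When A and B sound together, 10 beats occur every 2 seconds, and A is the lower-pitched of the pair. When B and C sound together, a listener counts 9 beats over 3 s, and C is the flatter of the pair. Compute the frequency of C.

635.2 Hz

A–B: Beat frequency = 10/2 = 5 Hz.
B is above A, so f_B = 633.2 + 5 = 638.2 Hz.
B–C: Beat frequency = 9/3 = 3 Hz.
C is below B, so f_C = 638.2 − 3 = 635.2 Hz.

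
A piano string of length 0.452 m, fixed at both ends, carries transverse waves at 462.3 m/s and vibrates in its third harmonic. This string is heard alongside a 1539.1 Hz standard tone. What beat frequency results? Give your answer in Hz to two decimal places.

For a string fixed at both ends, f_n = n·v/(2L) = 3·462.3/(2·0.452) = 1534.1814 Hz.
f_beat = |1534.1814 − 1539.1| = 4.92 Hz.

4.92 Hz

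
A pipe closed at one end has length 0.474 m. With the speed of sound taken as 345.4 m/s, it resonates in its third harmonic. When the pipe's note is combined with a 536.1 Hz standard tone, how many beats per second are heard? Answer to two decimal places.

10.42 Hz

Closed pipe (odd harmonics): f_n = n·v/(4L) = 3·345.4/(4·0.474) = 546.5190 Hz.
f_beat = |546.5190 − 536.1| = 10.42 Hz.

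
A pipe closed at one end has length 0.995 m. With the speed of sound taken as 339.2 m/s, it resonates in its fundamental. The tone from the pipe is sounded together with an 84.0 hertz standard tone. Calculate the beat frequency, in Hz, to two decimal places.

1.23 Hz

Closed pipe (odd harmonics): f_n = n·v/(4L) = 1·339.2/(4·0.995) = 85.2261 Hz.
f_beat = |85.2261 − 84.0| = 1.23 Hz.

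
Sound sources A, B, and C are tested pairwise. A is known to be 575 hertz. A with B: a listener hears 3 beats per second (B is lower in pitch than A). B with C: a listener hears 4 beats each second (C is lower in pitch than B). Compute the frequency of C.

568 Hz

B is below A, so f_B = 575 − 3 = 572 Hz.
C is below B, so f_C = 572 − 4 = 568 Hz.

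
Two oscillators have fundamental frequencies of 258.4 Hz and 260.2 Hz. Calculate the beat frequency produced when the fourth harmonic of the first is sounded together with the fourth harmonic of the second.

7.2 Hz

Fourth harmonic of the first: 4·258.4 = 1033.6 Hz.
Fourth harmonic of the second: 4·260.2 = 1040.8 Hz.
f_beat = |1033.6 − 1040.8| = 7.2 Hz.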